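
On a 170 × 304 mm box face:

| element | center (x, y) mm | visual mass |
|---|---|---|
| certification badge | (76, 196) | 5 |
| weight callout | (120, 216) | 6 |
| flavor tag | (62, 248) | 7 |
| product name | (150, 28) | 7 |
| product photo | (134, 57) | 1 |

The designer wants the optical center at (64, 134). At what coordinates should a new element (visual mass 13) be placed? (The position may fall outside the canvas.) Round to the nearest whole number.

With the new element, Σw becomes 5 + 6 + 7 + 7 + 1 + 13 = 39.
x: need Σw·x = 39·64 = 2496. Existing = 5·76 + 6·120 + 7·62 + 7·150 + 1·134 = 2718. Remainder -222 / 13 ≈ -17.08.
y: need Σw·y = 39·134 = 5226. Existing = 5·196 + 6·216 + 7·248 + 7·28 + 1·57 = 4265. Remainder 961 / 13 ≈ 73.92.

(-17, 74)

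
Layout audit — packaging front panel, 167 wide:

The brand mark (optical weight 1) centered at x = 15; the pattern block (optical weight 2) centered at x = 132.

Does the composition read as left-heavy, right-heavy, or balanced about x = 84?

right-heavy

Weights sum to 1 + 2 = 3.
Σw·x = 1·15 + 2·132 = 279, so x̄ = 279/3 ≈ 93.00.
93.0 lies right of the midline 84, so the layout is right-heavy.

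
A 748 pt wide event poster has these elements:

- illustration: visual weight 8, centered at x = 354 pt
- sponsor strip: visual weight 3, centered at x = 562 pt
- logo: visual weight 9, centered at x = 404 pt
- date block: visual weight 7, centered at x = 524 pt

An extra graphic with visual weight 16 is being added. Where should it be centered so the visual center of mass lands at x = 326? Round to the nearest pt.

x ≈ 137

With the extra graphic, Σw becomes 8 + 3 + 9 + 7 + 16 = 43.
x: need Σw·x = 43·326 = 14018. Existing = 8·354 + 3·562 + 9·404 + 7·524 = 11822. Remainder 2196 / 16 ≈ 137.25.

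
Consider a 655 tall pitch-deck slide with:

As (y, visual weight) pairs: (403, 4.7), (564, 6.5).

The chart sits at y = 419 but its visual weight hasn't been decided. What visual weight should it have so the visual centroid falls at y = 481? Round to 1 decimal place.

Existing Σw = 11.2 (4.7 + 6.5); existing moment 4.7·403 + 6.5·564 = 5560.1.
Set Σw·y/Σw = 481: (5560.1 + 419w) = 481·(11.2 + w).
Rearranging, w·(419 − 481) = 481·11.2 − 5560.1 = -172.9, so w ≈ -172.9/-62 = 2.79.

w ≈ 2.8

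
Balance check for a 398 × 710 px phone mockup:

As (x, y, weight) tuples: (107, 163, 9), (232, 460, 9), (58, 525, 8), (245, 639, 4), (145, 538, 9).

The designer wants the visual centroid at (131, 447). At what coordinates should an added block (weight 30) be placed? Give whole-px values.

After adding the added block, total weight = 9 + 9 + 8 + 4 + 9 + 30 = 69.
Along x: (5800 + 30·x) / 69 = 131 (existing moment 9·107 + 9·232 + 8·58 + 4·245 + 9·145 = 5800) ⇒ x = (9039 − 5800) / 30 ≈ 107.97.
Along y: (17205 + 30·y) / 69 = 447 (existing moment 9·163 + 9·460 + 8·525 + 4·639 + 9·538 = 17205) ⇒ y = (30843 − 17205) / 30 ≈ 454.60.

(108, 455)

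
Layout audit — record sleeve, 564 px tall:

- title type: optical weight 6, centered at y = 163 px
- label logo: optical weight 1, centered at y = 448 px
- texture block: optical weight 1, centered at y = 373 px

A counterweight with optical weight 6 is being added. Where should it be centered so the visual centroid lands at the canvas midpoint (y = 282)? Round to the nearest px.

y ≈ 358

New total weight: (6 + 1 + 1) + 6 = 14.
y: need Σw·y = 14·282 = 3948. Existing = 6·163 + 1·448 + 1·373 = 1799. Remainder 2149 / 6 ≈ 358.17.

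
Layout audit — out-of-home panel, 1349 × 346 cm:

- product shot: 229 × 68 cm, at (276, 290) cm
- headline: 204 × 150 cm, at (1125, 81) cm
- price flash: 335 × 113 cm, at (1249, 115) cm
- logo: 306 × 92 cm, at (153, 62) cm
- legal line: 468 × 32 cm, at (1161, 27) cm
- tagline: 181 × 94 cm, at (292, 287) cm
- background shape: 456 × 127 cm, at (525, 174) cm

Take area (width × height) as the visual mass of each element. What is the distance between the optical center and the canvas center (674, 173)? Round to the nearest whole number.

Areas → weights: product shot 229·68 = 15572, headline 204·150 = 30600, price flash 335·113 = 37855, logo 306·92 = 28152, legal line 468·32 = 14976, tagline 181·94 = 17014, background shape 456·127 = 57912; Σw = 202081.
x-moment: 15572·276 + 30600·1125 + 37855·1249 + 28152·153 + 14976·1161 + 17014·292 + 57912·525 = 143070047; centroid 143070047/202081 ≈ 707.98.
y-moment: 15572·290 + 30600·81 + 37855·115 + 28152·62 + 14976·27 + 17014·287 + 57912·174 = 28457287; centroid 28457287/202081 ≈ 140.82.
Offset from (674, 173): Δx ≈ 33.98, Δy ≈ -32.18; distance = √(Δx² + Δy²) ≈ 46.80.

≈ 47 cm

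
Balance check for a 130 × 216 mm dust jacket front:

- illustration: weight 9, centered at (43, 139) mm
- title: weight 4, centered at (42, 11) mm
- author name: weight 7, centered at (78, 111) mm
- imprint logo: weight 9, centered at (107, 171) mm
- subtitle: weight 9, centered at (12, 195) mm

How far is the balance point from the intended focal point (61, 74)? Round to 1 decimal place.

≈ 67.3 mm

Σw = 9 + 4 + 7 + 9 + 9 = 38.
Σw·x = 9·43 + 4·42 + 7·78 + 9·107 + 9·12 = 2172, so x̄ = 2172/38 ≈ 57.16.
Σw·y = 9·139 + 4·11 + 7·111 + 9·171 + 9·195 = 5366, so ȳ = 5366/38 ≈ 141.21.
Relative to (61, 74): Δ = (-3.84, 67.21); |Δ| = √(-3.84² + 67.21²) ≈ 67.32.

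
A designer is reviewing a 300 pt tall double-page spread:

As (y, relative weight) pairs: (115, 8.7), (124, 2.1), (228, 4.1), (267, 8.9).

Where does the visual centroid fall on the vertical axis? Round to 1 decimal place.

Weights sum to 8.7 + 2.1 + 4.1 + 8.9 = 23.8.
Σw·y = 8.7·115 + 2.1·124 + 4.1·228 + 8.9·267 = 4572.0, so ȳ = 4572.0/23.8 ≈ 192.10.

y ≈ 192.1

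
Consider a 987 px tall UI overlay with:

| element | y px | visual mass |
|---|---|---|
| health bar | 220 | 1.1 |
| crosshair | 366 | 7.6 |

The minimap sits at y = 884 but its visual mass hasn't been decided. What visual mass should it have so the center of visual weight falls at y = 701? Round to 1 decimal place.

Existing Σw = 8.7 (1.1 + 7.6); existing moment 1.1·220 + 7.6·366 = 3023.6.
Set Σw·y/Σw = 701: (3023.6 + 884w) = 701·(8.7 + w).
Rearranging, w·(884 − 701) = 701·8.7 − 3023.6 = 3075.1, so w ≈ 3075.1/183 = 16.80.

w ≈ 16.8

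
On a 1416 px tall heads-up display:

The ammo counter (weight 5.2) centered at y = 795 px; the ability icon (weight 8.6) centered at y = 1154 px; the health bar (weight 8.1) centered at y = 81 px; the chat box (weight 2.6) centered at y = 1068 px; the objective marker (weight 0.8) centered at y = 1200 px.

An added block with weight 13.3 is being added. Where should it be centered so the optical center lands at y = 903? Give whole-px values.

With the added block, Σw becomes 5.2 + 8.6 + 8.1 + 2.6 + 0.8 + 13.3 = 38.6.
Along y: (18451.3 + 13.3·y) / 38.6 = 903 (existing moment 5.2·795 + 8.6·1154 + 8.1·81 + 2.6·1068 + 0.8·1200 = 18451.3) ⇒ y = (34855.8 − 18451.3) / 13.3 ≈ 1233.42.

y ≈ 1233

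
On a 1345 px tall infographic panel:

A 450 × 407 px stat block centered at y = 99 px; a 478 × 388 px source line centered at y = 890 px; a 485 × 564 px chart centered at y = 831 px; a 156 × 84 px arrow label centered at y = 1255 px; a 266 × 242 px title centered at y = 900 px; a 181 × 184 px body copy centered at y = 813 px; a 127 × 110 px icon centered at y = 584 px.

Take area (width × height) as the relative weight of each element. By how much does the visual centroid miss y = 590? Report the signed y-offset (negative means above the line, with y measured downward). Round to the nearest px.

Areas: stat block 450·407 = 183150, source line 478·388 = 185464, chart 485·564 = 273540, arrow label 156·84 = 13104, title 266·242 = 64372, body copy 181·184 = 33304, icon 127·110 = 13970. Total weight = 766904.
y: (183150·99 + 185464·890 + 273540·831 + 13104·1255 + 64372·900 + 33304·813 + 13970·584) / 766904 = 520121502 / 766904 ≈ 678.21
Difference: 678.21 − 590 ≈ 88.21.

≈ 88 px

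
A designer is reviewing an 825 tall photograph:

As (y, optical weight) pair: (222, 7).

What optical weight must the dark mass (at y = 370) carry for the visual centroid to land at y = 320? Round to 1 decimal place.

w ≈ 13.7

Known: weight 7 with moment 7·222 = 1554.
For the centroid to hit 320: (1554 + w·370) / (7 + w) = 320.
So w = (320·7 − 1554)/(370 − 320) = 686/50 ≈ 13.72.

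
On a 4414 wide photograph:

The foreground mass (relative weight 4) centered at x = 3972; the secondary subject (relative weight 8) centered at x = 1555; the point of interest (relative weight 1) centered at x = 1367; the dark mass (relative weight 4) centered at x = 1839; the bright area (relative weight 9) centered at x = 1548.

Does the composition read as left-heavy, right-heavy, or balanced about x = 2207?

Σw = 4 + 8 + 1 + 4 + 9 = 26.
Σw·x = 4·3972 + 8·1555 + 1·1367 + 4·1839 + 9·1548 = 50983, so x̄ = 50983/26 ≈ 1960.88.
1960.9 lies left of the midline 2207, so the layout is left-heavy.

left-heavy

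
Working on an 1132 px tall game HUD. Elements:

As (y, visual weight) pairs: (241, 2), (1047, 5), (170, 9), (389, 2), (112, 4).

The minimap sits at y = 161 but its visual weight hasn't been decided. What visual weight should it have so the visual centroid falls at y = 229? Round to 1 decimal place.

Known weights sum to 2 + 5 + 9 + 2 + 4 = 22; their moment is 2·241 + 5·1047 + 9·170 + 2·389 + 4·112 = 8473.
Balance at y = 229 requires (8473 + w·161) / (22 + w) = 229.
So w = (229·22 − 8473)/(161 − 229) = -3435/-68 ≈ 50.51.

w ≈ 50.5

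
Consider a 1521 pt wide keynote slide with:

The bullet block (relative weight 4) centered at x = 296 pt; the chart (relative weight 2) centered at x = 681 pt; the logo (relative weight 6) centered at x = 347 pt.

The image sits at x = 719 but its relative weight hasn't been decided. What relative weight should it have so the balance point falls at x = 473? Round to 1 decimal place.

Existing Σw = 12 (4 + 2 + 6); existing moment 4·296 + 2·681 + 6·347 = 4628.
Balance at x = 473 requires (4628 + w·719) / (12 + w) = 473.
Solving: w = (473·12 − 4628) / (719 − 473) = 1048 / 246 ≈ 4.26.

w ≈ 4.3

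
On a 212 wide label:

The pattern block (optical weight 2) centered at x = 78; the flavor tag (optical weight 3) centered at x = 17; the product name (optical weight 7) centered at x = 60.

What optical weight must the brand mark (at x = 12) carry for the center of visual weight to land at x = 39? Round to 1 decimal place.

w ≈ 5.9

Fixed elements: Σw = 2 + 3 + 7 = 12, Σw·x = 2·78 + 3·17 + 7·60 = 627.
Set Σw·x/Σw = 39: (627 + 12w) = 39·(12 + w).
Rearranging, w·(12 − 39) = 39·12 − 627 = -159, so w ≈ -159/-27 = 5.89.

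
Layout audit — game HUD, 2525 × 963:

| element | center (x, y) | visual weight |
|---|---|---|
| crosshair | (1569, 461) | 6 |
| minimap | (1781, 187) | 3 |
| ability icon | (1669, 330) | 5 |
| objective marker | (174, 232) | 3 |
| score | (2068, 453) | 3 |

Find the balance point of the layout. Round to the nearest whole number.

Weights sum to 6 + 3 + 5 + 3 + 3 = 20.
x-moment: 6·1569 + 3·1781 + 5·1669 + 3·174 + 3·2068 = 29828; centroid 29828/20 ≈ 1491.40.
y-moment: 6·461 + 3·187 + 5·330 + 3·232 + 3·453 = 7032; centroid 7032/20 ≈ 351.60.

(1491, 352)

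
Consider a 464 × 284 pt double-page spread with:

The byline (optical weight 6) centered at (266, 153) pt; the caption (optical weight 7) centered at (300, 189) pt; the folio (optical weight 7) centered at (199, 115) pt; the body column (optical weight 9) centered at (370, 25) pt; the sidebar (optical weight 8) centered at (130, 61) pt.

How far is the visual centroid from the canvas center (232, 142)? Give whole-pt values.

Weights sum to 6 + 7 + 7 + 9 + 8 = 37.
Σw·x = 6·266 + 7·300 + 7·199 + 9·370 + 8·130 = 9459, so x̄ = 9459/37 ≈ 255.65.
Σw·y = 6·153 + 7·189 + 7·115 + 9·25 + 8·61 = 3759, so ȳ = 3759/37 ≈ 101.59.
Offset from (232, 142): Δx ≈ 23.65, Δy ≈ -40.41; distance = √(Δx² + Δy²) ≈ 46.82.

≈ 47 pt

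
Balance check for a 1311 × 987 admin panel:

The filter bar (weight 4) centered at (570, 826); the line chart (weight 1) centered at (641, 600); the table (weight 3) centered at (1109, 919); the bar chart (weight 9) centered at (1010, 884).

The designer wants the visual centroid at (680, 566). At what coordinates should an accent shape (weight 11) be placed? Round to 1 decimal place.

(336.5, 111.9)

New total weight: (4 + 1 + 3 + 9) + 11 = 28.
x: need Σw·x = 28·680 = 19040. Existing = 4·570 + 1·641 + 3·1109 + 9·1010 = 15338. Remainder 3702 / 11 ≈ 336.55.
y: need Σw·y = 28·566 = 15848. Existing = 4·826 + 1·600 + 3·919 + 9·884 = 14617. Remainder 1231 / 11 ≈ 111.91.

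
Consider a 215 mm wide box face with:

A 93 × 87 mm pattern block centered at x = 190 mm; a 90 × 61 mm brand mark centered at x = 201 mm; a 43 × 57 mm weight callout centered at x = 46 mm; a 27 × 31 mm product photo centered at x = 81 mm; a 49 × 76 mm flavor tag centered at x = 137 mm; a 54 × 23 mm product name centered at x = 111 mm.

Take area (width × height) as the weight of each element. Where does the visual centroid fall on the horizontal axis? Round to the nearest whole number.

Taking area as weight: pattern block 93·87 = 8091, brand mark 90·61 = 5490, weight callout 43·57 = 2451, product photo 27·31 = 837, flavor tag 49·76 = 3724, product name 54·23 = 1242. Sum 21835.
Σw·x = 8091·190 + 5490·201 + 2451·46 + 837·81 + 3724·137 + 1242·111 = 3469373, so x̄ = 3469373/21835 ≈ 158.89.

x ≈ 159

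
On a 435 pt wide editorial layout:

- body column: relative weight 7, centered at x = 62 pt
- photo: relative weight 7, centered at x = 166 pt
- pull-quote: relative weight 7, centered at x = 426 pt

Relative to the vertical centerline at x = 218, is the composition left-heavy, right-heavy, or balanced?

Total weight = 7 + 7 + 7 = 21.
x-moment: 7·62 + 7·166 + 7·426 = 4578; centroid 4578/21 ≈ 218.00.
That equals the midline 218 — balanced.

balanced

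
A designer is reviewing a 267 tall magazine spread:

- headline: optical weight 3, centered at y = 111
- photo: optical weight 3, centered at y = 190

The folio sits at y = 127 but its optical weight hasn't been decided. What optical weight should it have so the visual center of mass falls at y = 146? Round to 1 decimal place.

Known weights sum to 3 + 3 = 6; their moment is 3·111 + 3·190 = 903.
Balance at y = 146 requires (903 + w·127) / (6 + w) = 146.
Solving: w = (146·6 − 903) / (127 − 146) = -27 / -19 ≈ 1.42.

w ≈ 1.4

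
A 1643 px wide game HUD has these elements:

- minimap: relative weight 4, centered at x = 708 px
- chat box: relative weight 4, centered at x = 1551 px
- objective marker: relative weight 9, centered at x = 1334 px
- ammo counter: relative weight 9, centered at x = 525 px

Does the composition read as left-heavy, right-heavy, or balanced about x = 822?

Σw = 4 + 4 + 9 + 9 = 26.
Σw·x = 4·708 + 4·1551 + 9·1334 + 9·525 = 25767, so x̄ = 25767/26 ≈ 991.04.
991.0 vs midline 822 → right-heavy.

right-heavy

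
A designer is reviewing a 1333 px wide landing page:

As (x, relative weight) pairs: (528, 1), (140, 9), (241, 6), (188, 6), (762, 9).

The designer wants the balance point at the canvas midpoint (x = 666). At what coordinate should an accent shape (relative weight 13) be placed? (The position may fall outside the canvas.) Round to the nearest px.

With the accent shape, Σw becomes 1 + 9 + 6 + 6 + 9 + 13 = 44.
x: need Σw·x = 44·666 = 29304. Existing = 1·528 + 9·140 + 6·241 + 6·188 + 9·762 = 11220. Remainder 18084 / 13 ≈ 1391.08.

x ≈ 1391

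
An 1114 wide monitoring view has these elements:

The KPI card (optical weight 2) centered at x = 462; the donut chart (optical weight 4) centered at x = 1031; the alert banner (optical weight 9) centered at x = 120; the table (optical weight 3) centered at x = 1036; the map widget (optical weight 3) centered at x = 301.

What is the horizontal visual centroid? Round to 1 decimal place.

Total weight = 2 + 4 + 9 + 3 + 3 = 21.
Σw·x = 2·462 + 4·1031 + 9·120 + 3·1036 + 3·301 = 10139, so x̄ = 10139/21 ≈ 482.81.

x ≈ 482.8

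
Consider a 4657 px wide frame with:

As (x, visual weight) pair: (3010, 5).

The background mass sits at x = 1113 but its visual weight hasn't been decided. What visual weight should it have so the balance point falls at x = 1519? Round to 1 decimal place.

w ≈ 18.4

The single fixed element contributes weight 5, moment 5·3010 = 15050.
Set Σw·x/Σw = 1519: (15050 + 1113w) = 1519·(5 + w).
So w = (1519·5 − 15050)/(1113 − 1519) = -7455/-406 ≈ 18.36.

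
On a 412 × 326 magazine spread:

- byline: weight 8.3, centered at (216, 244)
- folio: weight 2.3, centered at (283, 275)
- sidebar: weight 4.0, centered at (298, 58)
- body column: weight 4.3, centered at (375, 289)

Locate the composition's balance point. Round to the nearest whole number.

Total weight = 8.3 + 2.3 + 4.0 + 4.3 = 18.9.
x-moment: 8.3·216 + 2.3·283 + 4.0·298 + 4.3·375 = 5248.2; centroid 5248.2/18.9 ≈ 277.68.
y-moment: 8.3·244 + 2.3·275 + 4.0·58 + 4.3·289 = 4132.4; centroid 4132.4/18.9 ≈ 218.65.

(278, 219)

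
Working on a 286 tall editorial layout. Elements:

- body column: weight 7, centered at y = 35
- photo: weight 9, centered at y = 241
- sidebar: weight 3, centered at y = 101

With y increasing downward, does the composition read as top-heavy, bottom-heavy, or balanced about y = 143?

balanced

Σw = 7 + 9 + 3 = 19.
y-moment: 7·35 + 9·241 + 3·101 = 2717; centroid 2717/19 ≈ 143.00.
143.00 = 143 exactly: balanced.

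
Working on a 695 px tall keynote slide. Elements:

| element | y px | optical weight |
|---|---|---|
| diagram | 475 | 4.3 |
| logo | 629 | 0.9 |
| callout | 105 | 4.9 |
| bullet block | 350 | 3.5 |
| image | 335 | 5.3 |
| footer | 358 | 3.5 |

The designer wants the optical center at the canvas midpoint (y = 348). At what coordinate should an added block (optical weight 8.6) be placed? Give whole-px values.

y ≈ 397

With the added block, Σw becomes 4.3 + 0.9 + 4.9 + 3.5 + 5.3 + 3.5 + 8.6 = 31.0.
y: need Σw·y = 31.0·348 = 10788.0. Existing = 4.3·475 + 0.9·629 + 4.9·105 + 3.5·350 + 5.3·335 + 3.5·358 = 7376.6. Remainder 3411.4 / 8.6 ≈ 396.67.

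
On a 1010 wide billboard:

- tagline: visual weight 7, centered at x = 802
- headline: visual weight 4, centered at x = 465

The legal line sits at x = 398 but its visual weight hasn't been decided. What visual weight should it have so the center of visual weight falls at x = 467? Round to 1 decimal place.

Fixed elements: Σw = 7 + 4 = 11, Σw·x = 7·802 + 4·465 = 7474.
For the centroid to hit 467: (7474 + w·398) / (11 + w) = 467.
Rearranging, w·(398 − 467) = 467·11 − 7474 = -2337, so w ≈ -2337/-69 = 33.87.

w ≈ 33.9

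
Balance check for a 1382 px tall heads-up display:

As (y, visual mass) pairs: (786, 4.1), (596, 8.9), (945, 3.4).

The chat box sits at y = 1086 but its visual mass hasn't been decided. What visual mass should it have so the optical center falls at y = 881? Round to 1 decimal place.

Existing Σw = 16.4 (4.1 + 8.9 + 3.4); existing moment 4.1·786 + 8.9·596 + 3.4·945 = 11740.0.
Set Σw·y/Σw = 881: (11740.0 + 1086w) = 881·(16.4 + w).
Solving: w = (881·16.4 − 11740.0) / (1086 − 881) = 2708.4 / 205 ≈ 13.21.

w ≈ 13.2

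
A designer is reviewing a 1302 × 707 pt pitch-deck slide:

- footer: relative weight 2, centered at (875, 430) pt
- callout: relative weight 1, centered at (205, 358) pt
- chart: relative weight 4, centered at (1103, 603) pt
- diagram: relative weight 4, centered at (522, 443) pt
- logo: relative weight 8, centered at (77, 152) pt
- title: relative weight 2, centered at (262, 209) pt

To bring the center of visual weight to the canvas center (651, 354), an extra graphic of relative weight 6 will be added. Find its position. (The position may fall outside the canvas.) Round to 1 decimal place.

(1330.3, 420.3)

New total weight: (2 + 1 + 4 + 4 + 8 + 2) + 6 = 27.
Along x: (9595 + 6·x) / 27 = 651 (existing moment 2·875 + 1·205 + 4·1103 + 4·522 + 8·77 + 2·262 = 9595) ⇒ x = (17577 − 9595) / 6 ≈ 1330.33.
Along y: (7036 + 6·y) / 27 = 354 (existing moment 2·430 + 1·358 + 4·603 + 4·443 + 8·152 + 2·209 = 7036) ⇒ y = (9558 − 7036) / 6 ≈ 420.33.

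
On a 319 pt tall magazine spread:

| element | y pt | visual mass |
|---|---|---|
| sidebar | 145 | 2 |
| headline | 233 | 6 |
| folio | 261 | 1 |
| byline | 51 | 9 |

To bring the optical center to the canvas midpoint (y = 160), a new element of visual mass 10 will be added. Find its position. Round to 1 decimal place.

y ≈ 207.2

With the new element, Σw becomes 2 + 6 + 1 + 9 + 10 = 28.
y: need Σw·y = 28·160 = 4480. Existing = 2·145 + 6·233 + 1·261 + 9·51 = 2408. Remainder 2072 / 10 ≈ 207.20.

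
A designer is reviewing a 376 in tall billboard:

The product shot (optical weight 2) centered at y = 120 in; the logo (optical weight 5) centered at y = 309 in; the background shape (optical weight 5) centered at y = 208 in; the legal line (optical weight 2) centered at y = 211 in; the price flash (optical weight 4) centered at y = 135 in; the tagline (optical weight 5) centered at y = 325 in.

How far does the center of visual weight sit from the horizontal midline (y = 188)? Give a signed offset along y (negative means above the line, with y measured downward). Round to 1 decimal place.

Σw = 2 + 5 + 5 + 2 + 4 + 5 = 23.
Σw·y = 5412; ȳ = 5412/23 ≈ 235.30.
Offset from y = 188: 235.30 − 188 ≈ 47.30.

≈ 47.3 in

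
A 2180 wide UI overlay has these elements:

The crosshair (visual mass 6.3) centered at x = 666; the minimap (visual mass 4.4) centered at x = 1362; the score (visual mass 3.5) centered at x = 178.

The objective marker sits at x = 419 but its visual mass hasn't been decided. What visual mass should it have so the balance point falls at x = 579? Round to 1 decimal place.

Existing Σw = 14.2 (6.3 + 4.4 + 3.5); existing moment 6.3·666 + 4.4·1362 + 3.5·178 = 10811.6.
Set Σw·x/Σw = 579: (10811.6 + 419w) = 579·(14.2 + w).
So w = (579·14.2 − 10811.6)/(419 − 579) = -2589.8/-160 ≈ 16.19.

w ≈ 16.2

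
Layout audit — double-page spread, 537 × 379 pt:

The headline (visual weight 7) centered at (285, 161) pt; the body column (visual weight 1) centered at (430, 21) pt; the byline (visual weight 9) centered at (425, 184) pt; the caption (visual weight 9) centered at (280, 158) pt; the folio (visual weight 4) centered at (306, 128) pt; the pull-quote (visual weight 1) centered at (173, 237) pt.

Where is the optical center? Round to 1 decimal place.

(328.0, 160.5)

Σw = 7 + 1 + 9 + 9 + 4 + 1 = 31.
x-moment: 7·285 + 1·430 + 9·425 + 9·280 + 4·306 + 1·173 = 10167; centroid 10167/31 ≈ 327.97.
y-moment: 7·161 + 1·21 + 9·184 + 9·158 + 4·128 + 1·237 = 4975; centroid 4975/31 ≈ 160.48.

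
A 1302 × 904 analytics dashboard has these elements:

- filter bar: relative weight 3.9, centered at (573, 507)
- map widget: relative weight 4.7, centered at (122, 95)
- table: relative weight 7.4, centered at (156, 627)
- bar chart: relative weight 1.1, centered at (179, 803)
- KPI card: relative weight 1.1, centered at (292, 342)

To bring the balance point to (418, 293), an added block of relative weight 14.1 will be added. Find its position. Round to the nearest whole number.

(640, 81)

New total weight: (3.9 + 4.7 + 7.4 + 1.1 + 1.1) + 14.1 = 32.3.
x: need Σw·x = 32.3·418 = 13501.4. Existing = 3.9·573 + 4.7·122 + 7.4·156 + 1.1·179 + 1.1·292 = 4480.6. Remainder 9020.8 / 14.1 ≈ 639.77.
y: need Σw·y = 32.3·293 = 9463.9. Existing = 3.9·507 + 4.7·95 + 7.4·627 + 1.1·803 + 1.1·342 = 8323.1. Remainder 1140.8 / 14.1 ≈ 80.91.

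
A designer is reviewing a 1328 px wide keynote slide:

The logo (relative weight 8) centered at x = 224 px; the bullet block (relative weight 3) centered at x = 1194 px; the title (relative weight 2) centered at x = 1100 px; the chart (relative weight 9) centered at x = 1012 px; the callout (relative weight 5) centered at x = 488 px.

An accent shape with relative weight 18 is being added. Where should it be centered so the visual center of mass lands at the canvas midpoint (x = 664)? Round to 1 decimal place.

x ≈ 597.7

With the accent shape, Σw becomes 8 + 3 + 2 + 9 + 5 + 18 = 45.
x: target moment 45×664 = 29880; current 8·224 + 3·1194 + 2·1100 + 9·1012 + 5·488 = 19122; the accent shape supplies 10758, so x = 10758/18 ≈ 597.67.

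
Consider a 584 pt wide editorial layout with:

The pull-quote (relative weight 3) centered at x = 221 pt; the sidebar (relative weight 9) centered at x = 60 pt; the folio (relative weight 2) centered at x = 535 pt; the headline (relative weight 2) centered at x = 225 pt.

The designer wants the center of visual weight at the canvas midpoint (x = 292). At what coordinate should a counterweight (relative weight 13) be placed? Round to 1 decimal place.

x ≈ 441.9

New total weight: (3 + 9 + 2 + 2) + 13 = 29.
x: need Σw·x = 29·292 = 8468. Existing = 3·221 + 9·60 + 2·535 + 2·225 = 2723. Remainder 5745 / 13 ≈ 441.92.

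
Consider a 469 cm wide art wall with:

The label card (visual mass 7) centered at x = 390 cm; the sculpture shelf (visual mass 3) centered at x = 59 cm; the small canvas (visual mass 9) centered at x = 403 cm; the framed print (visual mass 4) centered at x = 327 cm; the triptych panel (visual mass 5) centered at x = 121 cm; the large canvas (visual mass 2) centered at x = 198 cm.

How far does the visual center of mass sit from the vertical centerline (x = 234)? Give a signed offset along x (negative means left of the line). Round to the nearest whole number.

Weights sum to 7 + 3 + 9 + 4 + 5 + 2 = 30.
Σw·x = 7·390 + 3·59 + 9·403 + 4·327 + 5·121 + 2·198 = 8843, so x̄ = 8843/30 ≈ 294.77.
Difference: 294.77 − 234 ≈ 60.77.

≈ 61 cm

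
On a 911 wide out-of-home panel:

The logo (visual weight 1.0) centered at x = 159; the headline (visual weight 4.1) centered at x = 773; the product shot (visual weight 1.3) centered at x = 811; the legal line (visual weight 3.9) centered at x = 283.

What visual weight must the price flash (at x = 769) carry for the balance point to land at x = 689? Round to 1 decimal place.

w ≈ 20.1

Fixed elements: Σw = 1.0 + 4.1 + 1.3 + 3.9 = 10.3, Σw·x = 1.0·159 + 4.1·773 + 1.3·811 + 3.9·283 = 5486.3.
Set Σw·x/Σw = 689: (5486.3 + 769w) = 689·(10.3 + w).
Rearranging, w·(769 − 689) = 689·10.3 − 5486.3 = 1610.4, so w ≈ 1610.4/80 = 20.13.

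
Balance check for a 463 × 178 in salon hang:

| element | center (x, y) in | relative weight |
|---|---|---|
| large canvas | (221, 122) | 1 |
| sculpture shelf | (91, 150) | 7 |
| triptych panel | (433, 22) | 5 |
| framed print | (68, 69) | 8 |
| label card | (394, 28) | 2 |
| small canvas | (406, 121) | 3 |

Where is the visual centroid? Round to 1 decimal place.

(214.3, 86.7)

Σw = 1 + 7 + 5 + 8 + 2 + 3 = 26.
Σw·x = 5573; x̄ = 5573/26 ≈ 214.35.
Σw·y = 2253; ȳ = 2253/26 ≈ 86.65.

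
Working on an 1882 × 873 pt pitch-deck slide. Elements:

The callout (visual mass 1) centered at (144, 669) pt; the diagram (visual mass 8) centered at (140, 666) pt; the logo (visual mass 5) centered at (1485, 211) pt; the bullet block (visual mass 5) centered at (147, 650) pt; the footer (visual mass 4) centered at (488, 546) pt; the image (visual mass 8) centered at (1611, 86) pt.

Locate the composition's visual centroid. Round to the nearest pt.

Weights sum to 1 + 8 + 5 + 5 + 4 + 8 = 31.
Σw·x = 24264; x̄ = 24264/31 ≈ 782.71.
Σw·y = 13174; ȳ = 13174/31 ≈ 424.97.

(783, 425)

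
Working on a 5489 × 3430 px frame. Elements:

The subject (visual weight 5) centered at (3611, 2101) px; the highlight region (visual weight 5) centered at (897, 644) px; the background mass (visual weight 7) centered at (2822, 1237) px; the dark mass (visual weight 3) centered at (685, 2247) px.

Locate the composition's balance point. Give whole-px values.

(2217, 1456)

Σw = 5 + 5 + 7 + 3 = 20.
x-moment: 5·3611 + 5·897 + 7·2822 + 3·685 = 44349; centroid 44349/20 ≈ 2217.45.
y-moment: 5·2101 + 5·644 + 7·1237 + 3·2247 = 29125; centroid 29125/20 ≈ 1456.25.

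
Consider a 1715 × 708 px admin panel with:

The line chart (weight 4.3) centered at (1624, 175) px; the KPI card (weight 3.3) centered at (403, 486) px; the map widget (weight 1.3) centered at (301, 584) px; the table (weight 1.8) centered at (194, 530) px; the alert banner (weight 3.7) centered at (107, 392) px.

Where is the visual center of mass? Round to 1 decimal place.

Total weight = 4.3 + 3.3 + 1.3 + 1.8 + 3.7 = 14.4.
x-moment: 4.3·1624 + 3.3·403 + 1.3·301 + 1.8·194 + 3.7·107 = 9449.5; centroid 9449.5/14.4 ≈ 656.22.
y-moment: 4.3·175 + 3.3·486 + 1.3·584 + 1.8·530 + 3.7·392 = 5519.9; centroid 5519.9/14.4 ≈ 383.33.

(656.2, 383.3)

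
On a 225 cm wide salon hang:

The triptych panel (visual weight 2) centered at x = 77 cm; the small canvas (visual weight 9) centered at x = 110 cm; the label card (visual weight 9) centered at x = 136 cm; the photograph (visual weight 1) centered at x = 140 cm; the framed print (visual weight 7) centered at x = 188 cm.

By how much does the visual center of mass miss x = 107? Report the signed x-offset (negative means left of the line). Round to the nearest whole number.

≈ 30 cm

Σw = 2 + 9 + 9 + 1 + 7 = 28.
x-moment: 2·77 + 9·110 + 9·136 + 1·140 + 7·188 = 3824; centroid 3824/28 ≈ 136.57.
Against x = 107, that's 136.57 − 107 = 29.57.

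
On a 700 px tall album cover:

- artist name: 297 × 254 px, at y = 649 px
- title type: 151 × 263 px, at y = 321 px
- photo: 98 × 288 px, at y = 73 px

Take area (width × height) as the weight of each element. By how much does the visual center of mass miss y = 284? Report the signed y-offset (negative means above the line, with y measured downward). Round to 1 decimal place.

≈ 160.8 px

Areas: artist name 297·254 = 75438, title type 151·263 = 39713, photo 98·288 = 28224. Total weight = 143375.
y-moment: 75438·649 + 39713·321 + 28224·73 = 63767487; centroid 63767487/143375 ≈ 444.76.
Against y = 284, that's 444.76 − 284 = 160.76.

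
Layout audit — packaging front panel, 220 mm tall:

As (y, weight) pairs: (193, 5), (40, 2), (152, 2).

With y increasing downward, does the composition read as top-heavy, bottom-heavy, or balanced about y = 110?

bottom-heavy

Total weight = 5 + 2 + 2 = 9.
y: (5·193 + 2·40 + 2·152) / 9 = 1349 / 9 ≈ 149.89
Since 149.9 is below (larger y than) 110, the composition reads bottom-heavy.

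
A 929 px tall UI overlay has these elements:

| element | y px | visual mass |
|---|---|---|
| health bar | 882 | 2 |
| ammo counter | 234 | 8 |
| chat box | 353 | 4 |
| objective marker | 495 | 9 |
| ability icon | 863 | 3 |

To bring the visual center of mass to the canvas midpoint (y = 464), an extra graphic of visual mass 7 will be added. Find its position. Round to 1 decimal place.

y ≈ 460.0

After adding the extra graphic, total weight = 2 + 8 + 4 + 9 + 3 + 7 = 33.
y: need Σw·y = 33·464 = 15312. Existing = 2·882 + 8·234 + 4·353 + 9·495 + 3·863 = 12092. Remainder 3220 / 7 ≈ 460.00.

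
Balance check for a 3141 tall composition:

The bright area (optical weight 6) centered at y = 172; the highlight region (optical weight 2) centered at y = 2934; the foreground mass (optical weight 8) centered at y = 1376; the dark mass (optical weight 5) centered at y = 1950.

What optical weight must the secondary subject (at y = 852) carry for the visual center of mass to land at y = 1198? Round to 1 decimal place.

Fixed elements: Σw = 6 + 2 + 8 + 5 = 21, Σw·y = 6·172 + 2·2934 + 8·1376 + 5·1950 = 27658.
Balance at y = 1198 requires (27658 + w·852) / (21 + w) = 1198.
Solving: w = (1198·21 − 27658) / (852 − 1198) = -2500 / -346 ≈ 7.23.

w ≈ 7.2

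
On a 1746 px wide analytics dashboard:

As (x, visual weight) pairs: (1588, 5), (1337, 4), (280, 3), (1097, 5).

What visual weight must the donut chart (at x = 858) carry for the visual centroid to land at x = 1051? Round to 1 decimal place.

w ≈ 9.0

Fixed elements: Σw = 5 + 4 + 3 + 5 = 17, Σw·x = 5·1588 + 4·1337 + 3·280 + 5·1097 = 19613.
Set Σw·x/Σw = 1051: (19613 + 858w) = 1051·(17 + w).
So w = (1051·17 − 19613)/(858 − 1051) = -1746/-193 ≈ 9.05.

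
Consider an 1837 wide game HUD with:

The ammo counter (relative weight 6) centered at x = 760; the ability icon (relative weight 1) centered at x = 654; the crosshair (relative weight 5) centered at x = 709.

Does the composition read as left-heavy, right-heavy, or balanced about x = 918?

Weights sum to 6 + 1 + 5 = 12.
Σw·x = 6·760 + 1·654 + 5·709 = 8759, so x̄ = 8759/12 ≈ 729.92.
729.9 vs midline 918 → left-heavy.

left-heavy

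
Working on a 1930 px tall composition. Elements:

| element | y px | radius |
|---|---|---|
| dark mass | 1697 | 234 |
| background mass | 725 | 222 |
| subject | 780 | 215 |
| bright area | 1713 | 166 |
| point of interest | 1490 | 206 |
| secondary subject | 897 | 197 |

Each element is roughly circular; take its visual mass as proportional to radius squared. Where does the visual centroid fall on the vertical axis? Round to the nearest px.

y ≈ 1196

Weights ∝ r²: dark mass 234² = 54756, background mass 222² = 49284, subject 215² = 46225, bright area 166² = 27556, point of interest 206² = 42436, secondary subject 197² = 38809; Σw = 259066.
Σw·y = 309952073; ȳ = 309952073/259066 ≈ 1196.42.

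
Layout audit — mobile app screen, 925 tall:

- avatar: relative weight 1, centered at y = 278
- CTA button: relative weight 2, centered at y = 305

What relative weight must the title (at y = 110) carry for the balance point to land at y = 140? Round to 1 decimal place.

w ≈ 15.6

Fixed elements: Σw = 1 + 2 = 3, Σw·y = 1·278 + 2·305 = 888.
Balance at y = 140 requires (888 + w·110) / (3 + w) = 140.
So w = (140·3 − 888)/(110 − 140) = -468/-30 ≈ 15.60.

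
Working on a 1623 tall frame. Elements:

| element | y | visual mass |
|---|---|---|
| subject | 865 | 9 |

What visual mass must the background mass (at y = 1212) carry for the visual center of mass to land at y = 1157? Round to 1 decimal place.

Known: weight 9 with moment 9·865 = 7785.
Balance at y = 1157 requires (7785 + w·1212) / (9 + w) = 1157.
So w = (1157·9 − 7785)/(1212 − 1157) = 2628/55 ≈ 47.78.

w ≈ 47.8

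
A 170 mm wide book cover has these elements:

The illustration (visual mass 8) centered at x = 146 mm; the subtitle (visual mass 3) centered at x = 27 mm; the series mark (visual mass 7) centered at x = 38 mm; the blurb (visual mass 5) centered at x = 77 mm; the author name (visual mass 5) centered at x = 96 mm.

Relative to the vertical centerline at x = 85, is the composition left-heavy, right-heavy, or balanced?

Total weight = 8 + 3 + 7 + 5 + 5 = 28.
Σw·x = 8·146 + 3·27 + 7·38 + 5·77 + 5·96 = 2380, so x̄ = 2380/28 ≈ 85.00.
85.00 = 85 exactly: balanced.

balanced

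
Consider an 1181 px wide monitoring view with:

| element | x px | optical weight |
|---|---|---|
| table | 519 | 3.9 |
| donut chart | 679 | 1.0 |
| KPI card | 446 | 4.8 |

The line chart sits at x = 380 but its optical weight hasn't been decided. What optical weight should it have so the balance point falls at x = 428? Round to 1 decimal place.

Fixed elements: Σw = 3.9 + 1.0 + 4.8 = 9.7, Σw·x = 3.9·519 + 1.0·679 + 4.8·446 = 4843.9.
Balance at x = 428 requires (4843.9 + w·380) / (9.7 + w) = 428.
So w = (428·9.7 − 4843.9)/(380 − 428) = -692.3/-48 ≈ 14.42.

w ≈ 14.4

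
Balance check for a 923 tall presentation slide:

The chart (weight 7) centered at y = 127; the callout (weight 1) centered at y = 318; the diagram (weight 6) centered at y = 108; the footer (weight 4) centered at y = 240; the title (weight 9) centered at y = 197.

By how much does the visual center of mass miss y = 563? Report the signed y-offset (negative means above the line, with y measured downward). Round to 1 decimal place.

≈ -393.1

Total weight = 7 + 1 + 6 + 4 + 9 = 27.
Σw·y = 7·127 + 1·318 + 6·108 + 4·240 + 9·197 = 4588, so ȳ = 4588/27 ≈ 169.93.
Difference: 169.93 − 563 ≈ -393.07.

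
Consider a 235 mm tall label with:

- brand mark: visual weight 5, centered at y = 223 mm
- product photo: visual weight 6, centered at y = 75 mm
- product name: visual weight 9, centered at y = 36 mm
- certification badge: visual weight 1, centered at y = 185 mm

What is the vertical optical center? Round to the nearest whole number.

Total weight = 5 + 6 + 9 + 1 = 21.
y: (5·223 + 6·75 + 9·36 + 1·185) / 21 = 2074 / 21 ≈ 98.76

y ≈ 99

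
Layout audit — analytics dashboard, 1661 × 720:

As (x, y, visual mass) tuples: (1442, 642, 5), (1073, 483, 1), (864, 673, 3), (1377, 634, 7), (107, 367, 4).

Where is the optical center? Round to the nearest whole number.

(1047, 581)

Weights sum to 5 + 1 + 3 + 7 + 4 = 20.
x-moment: 5·1442 + 1·1073 + 3·864 + 7·1377 + 4·107 = 20942; centroid 20942/20 ≈ 1047.10.
y-moment: 5·642 + 1·483 + 3·673 + 7·634 + 4·367 = 11618; centroid 11618/20 ≈ 580.90.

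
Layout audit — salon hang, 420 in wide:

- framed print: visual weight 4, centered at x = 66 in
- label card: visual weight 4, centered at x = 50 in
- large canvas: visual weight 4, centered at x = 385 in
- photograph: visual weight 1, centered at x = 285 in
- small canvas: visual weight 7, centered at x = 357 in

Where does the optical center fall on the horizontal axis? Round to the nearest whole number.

Total weight = 4 + 4 + 4 + 1 + 7 = 20.
x: (4·66 + 4·50 + 4·385 + 1·285 + 7·357) / 20 = 4788 / 20 ≈ 239.40

x ≈ 239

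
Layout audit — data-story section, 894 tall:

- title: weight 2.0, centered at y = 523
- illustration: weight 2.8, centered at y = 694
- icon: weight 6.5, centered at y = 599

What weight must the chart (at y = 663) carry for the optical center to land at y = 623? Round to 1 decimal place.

w ≈ 3.9

Fixed elements: Σw = 2.0 + 2.8 + 6.5 = 11.3, Σw·y = 2.0·523 + 2.8·694 + 6.5·599 = 6882.7.
Set Σw·y/Σw = 623: (6882.7 + 663w) = 623·(11.3 + w).
Solving: w = (623·11.3 − 6882.7) / (663 − 623) = 157.2 / 40 ≈ 3.93.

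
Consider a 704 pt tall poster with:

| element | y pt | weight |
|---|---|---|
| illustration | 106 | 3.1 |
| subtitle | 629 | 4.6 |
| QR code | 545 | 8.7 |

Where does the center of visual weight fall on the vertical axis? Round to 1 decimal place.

y ≈ 485.6

Total weight = 3.1 + 4.6 + 8.7 = 16.4.
Σw·y = 3.1·106 + 4.6·629 + 8.7·545 = 7963.5, so ȳ = 7963.5/16.4 ≈ 485.58.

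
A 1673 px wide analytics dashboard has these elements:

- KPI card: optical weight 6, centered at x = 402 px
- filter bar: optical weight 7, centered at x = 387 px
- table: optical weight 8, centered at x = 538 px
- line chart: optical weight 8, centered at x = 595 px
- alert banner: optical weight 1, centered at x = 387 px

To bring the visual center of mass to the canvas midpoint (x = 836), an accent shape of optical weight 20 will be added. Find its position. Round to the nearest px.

x ≈ 1361

After adding the accent shape, total weight = 6 + 7 + 8 + 8 + 1 + 20 = 50.
x: target moment 50×836 = 41800; current 6·402 + 7·387 + 8·538 + 8·595 + 1·387 = 14572; the accent shape supplies 27228, so x = 27228/20 ≈ 1361.40.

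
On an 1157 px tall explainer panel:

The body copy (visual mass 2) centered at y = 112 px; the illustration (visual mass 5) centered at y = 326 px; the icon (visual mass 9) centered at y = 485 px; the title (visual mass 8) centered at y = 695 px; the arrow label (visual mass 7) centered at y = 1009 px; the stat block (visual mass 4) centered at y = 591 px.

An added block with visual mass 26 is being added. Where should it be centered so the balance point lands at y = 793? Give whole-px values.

With the added block, Σw becomes 2 + 5 + 9 + 8 + 7 + 4 + 26 = 61.
Along y: (21206 + 26·y) / 61 = 793 (existing moment 2·112 + 5·326 + 9·485 + 8·695 + 7·1009 + 4·591 = 21206) ⇒ y = (48373 − 21206) / 26 ≈ 1044.88.

y ≈ 1045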